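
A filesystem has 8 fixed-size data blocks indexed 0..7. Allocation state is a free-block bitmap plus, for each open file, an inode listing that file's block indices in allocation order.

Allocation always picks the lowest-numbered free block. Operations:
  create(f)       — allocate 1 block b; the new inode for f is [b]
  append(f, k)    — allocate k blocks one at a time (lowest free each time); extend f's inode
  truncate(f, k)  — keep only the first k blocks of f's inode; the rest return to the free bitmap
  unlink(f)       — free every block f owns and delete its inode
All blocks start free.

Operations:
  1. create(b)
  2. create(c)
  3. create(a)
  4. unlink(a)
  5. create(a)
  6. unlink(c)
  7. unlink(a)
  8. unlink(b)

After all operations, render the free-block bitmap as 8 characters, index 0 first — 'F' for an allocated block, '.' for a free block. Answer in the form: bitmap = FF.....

[1] create(b) — b=0 (map F.......)
[2] create(c) — b=0 c=1 (map FF......)
[3] create(a) — a=2 b=0 c=1 (map FFF.....)
[4] unlink(a) — b=0 c=1 (map FF......)
[5] create(a) — a=2 b=0 c=1 (map FFF.....)
[6] unlink(c) — a=2 b=0 (map F.F.....)
[7] unlink(a) — b=0 (map F.......)
[8] unlink(b) —  (map ........)

bitmap = ........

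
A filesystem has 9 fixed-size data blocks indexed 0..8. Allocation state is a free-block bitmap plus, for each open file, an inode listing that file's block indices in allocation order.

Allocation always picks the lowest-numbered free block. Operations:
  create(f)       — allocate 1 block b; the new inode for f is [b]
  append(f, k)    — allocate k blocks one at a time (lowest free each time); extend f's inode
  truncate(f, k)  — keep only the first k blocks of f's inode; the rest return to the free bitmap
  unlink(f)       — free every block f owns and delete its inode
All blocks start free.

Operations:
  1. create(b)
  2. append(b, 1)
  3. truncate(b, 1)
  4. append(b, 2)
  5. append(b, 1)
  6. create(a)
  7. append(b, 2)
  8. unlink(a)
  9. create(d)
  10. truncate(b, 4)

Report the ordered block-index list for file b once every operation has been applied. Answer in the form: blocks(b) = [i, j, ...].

blocks(b) = [0, 1, 2, 3]

[1] create(b) — b=0 (map F........)
[2] append(b, 1) — b=0,1 (map FF.......)
[3] truncate(b, 1) — b=0 (map F........)
[4] append(b, 2) — b=0,1,2 (map FFF......)
[5] append(b, 1) — b=0,1,2,3 (map FFFF.....)
[6] create(a) — a=4 b=0,1,2,3 (map FFFFF....)
[7] append(b, 2) — a=4 b=0,1,2,3,5,6 (map FFFFFFF..)
[8] unlink(a) — b=0,1,2,3,5,6 (map FFFF.FF..)
[9] create(d) — b=0,1,2,3,5,6 d=4 (map FFFFFFF..)
[10] truncate(b, 4) — b=0,1,2,3 d=4 (map FFFFF....)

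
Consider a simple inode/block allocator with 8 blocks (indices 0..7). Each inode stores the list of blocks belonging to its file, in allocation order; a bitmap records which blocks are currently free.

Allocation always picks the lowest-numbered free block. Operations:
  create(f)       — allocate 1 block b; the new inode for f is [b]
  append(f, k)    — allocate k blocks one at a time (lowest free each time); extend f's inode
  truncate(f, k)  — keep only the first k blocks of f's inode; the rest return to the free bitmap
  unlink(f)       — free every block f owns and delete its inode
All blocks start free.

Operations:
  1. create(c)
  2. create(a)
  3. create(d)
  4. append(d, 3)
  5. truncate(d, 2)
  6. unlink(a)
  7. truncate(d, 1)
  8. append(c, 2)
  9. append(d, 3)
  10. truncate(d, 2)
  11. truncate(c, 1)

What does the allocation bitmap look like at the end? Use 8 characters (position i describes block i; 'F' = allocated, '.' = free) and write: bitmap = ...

  1. create(c)  ⇒  F.......  {c→[0]}
  2. create(a)  ⇒  FF......  {a→[1]; c→[0]}
  3. create(d)  ⇒  FFF.....  {a→[1]; c→[0]; d→[2]}
  4. append(d, 3)  ⇒  FFFFFF..  {a→[1]; c→[0]; d→[2, 3, 4, 5]}
  5. truncate(d, 2)  ⇒  FFFF....  {a→[1]; c→[0]; d→[2, 3]}
  6. unlink(a)  ⇒  F.FF....  {c→[0]; d→[2, 3]}
  7. truncate(d, 1)  ⇒  F.F.....  {c→[0]; d→[2]}
  8. append(c, 2)  ⇒  FFFF....  {c→[0, 1, 3]; d→[2]}
  9. append(d, 3)  ⇒  FFFFFFF.  {c→[0, 1, 3]; d→[2, 4, 5, 6]}
  10. truncate(d, 2)  ⇒  FFFFF...  {c→[0, 1, 3]; d→[2, 4]}
  11. truncate(c, 1)  ⇒  F.F.F...  {c→[0]; d→[2, 4]}

bitmap = F.F.F...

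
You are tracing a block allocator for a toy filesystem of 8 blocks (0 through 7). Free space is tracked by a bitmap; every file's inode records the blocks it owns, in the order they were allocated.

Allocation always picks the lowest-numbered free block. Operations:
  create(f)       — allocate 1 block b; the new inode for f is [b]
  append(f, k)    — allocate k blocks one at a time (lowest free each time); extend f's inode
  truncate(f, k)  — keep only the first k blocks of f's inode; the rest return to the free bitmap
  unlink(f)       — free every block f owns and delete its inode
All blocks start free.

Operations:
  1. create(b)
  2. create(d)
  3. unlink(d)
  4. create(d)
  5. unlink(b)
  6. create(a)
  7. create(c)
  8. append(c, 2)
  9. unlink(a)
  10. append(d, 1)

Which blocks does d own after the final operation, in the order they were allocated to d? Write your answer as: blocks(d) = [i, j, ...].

blocks(d) = [1, 0]

after create(b) → b:[0]  free=[F.......]
after create(d) → b:[0], d:[1]  free=[FF......]
after unlink(d) → b:[0]  free=[F.......]
after create(d) → b:[0], d:[1]  free=[FF......]
after unlink(b) → d:[1]  free=[.F......]
after create(a) → a:[0], d:[1]  free=[FF......]
after create(c) → a:[0], c:[2], d:[1]  free=[FFF.....]
after append(c, 2) → a:[0], c:[2, 3, 4], d:[1]  free=[FFFFF...]
after unlink(a) → c:[2, 3, 4], d:[1]  free=[.FFFF...]
after append(d, 1) → c:[2, 3, 4], d:[1, 0]  free=[FFFFF...]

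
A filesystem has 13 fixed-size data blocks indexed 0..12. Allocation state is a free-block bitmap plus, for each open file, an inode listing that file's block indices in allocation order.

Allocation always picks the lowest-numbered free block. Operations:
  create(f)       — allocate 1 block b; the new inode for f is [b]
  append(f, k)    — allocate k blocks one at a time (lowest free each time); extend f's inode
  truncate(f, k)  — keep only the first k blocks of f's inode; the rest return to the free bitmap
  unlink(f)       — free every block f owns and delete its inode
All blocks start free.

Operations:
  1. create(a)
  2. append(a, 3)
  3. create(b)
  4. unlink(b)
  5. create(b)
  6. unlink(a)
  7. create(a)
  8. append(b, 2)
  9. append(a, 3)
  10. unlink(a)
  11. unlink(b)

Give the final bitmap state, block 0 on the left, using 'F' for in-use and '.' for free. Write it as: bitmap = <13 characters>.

bitmap = .............

after create(a) → a:[0]  free=[F............]
after append(a, 3) → a:[0, 1, 2, 3]  free=[FFFF.........]
after create(b) → a:[0, 1, 2, 3], b:[4]  free=[FFFFF........]
after unlink(b) → a:[0, 1, 2, 3]  free=[FFFF.........]
after create(b) → a:[0, 1, 2, 3], b:[4]  free=[FFFFF........]
after unlink(a) → b:[4]  free=[....F........]
after create(a) → a:[0], b:[4]  free=[F...F........]
after append(b, 2) → a:[0], b:[4, 1, 2]  free=[FFF.F........]
after append(a, 3) → a:[0, 3, 5, 6], b:[4, 1, 2]  free=[FFFFFFF......]
after unlink(a) → b:[4, 1, 2]  free=[.FF.F........]
after unlink(b) →   free=[.............]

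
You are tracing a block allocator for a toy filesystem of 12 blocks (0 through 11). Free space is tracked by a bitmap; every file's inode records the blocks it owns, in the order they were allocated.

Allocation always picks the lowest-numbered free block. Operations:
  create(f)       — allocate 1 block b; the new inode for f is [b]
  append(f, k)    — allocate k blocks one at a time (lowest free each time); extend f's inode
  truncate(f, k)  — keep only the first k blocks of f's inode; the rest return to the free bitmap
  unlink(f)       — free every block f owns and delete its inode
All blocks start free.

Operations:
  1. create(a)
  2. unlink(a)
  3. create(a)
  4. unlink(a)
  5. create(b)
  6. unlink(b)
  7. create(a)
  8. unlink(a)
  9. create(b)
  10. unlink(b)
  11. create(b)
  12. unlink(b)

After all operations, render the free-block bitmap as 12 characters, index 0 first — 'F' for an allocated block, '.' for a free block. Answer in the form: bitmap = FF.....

[1] create(a) — a=0 (map F...........)
[2] unlink(a) —  (map ............)
[3] create(a) — a=0 (map F...........)
[4] unlink(a) —  (map ............)
[5] create(b) — b=0 (map F...........)
[6] unlink(b) —  (map ............)
[7] create(a) — a=0 (map F...........)
[8] unlink(a) —  (map ............)
[9] create(b) — b=0 (map F...........)
[10] unlink(b) —  (map ............)
[11] create(b) — b=0 (map F...........)
[12] unlink(b) —  (map ............)

bitmap = ............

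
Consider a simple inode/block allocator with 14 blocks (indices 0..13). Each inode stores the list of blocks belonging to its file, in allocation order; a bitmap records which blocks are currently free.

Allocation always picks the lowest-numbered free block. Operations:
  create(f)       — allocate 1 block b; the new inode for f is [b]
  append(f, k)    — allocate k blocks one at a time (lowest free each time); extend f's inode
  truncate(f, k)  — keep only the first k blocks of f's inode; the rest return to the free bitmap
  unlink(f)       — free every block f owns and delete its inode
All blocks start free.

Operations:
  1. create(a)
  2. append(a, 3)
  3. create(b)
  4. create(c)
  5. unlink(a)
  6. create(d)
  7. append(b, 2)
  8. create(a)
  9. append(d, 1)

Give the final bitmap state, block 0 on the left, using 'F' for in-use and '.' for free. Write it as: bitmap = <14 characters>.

bitmap = FFFFFFF.......

  1. create(a)  ⇒  F.............  {a→[0]}
  2. append(a, 3)  ⇒  FFFF..........  {a→[0, 1, 2, 3]}
  3. create(b)  ⇒  FFFFF.........  {a→[0, 1, 2, 3]; b→[4]}
  4. create(c)  ⇒  FFFFFF........  {a→[0, 1, 2, 3]; b→[4]; c→[5]}
  5. unlink(a)  ⇒  ....FF........  {b→[4]; c→[5]}
  6. create(d)  ⇒  F...FF........  {b→[4]; c→[5]; d→[0]}
  7. append(b, 2)  ⇒  FFF.FF........  {b→[4, 1, 2]; c→[5]; d→[0]}
  8. create(a)  ⇒  FFFFFF........  {a→[3]; b→[4, 1, 2]; c→[5]; d→[0]}
  9. append(d, 1)  ⇒  FFFFFFF.......  {a→[3]; b→[4, 1, 2]; c→[5]; d→[0, 6]}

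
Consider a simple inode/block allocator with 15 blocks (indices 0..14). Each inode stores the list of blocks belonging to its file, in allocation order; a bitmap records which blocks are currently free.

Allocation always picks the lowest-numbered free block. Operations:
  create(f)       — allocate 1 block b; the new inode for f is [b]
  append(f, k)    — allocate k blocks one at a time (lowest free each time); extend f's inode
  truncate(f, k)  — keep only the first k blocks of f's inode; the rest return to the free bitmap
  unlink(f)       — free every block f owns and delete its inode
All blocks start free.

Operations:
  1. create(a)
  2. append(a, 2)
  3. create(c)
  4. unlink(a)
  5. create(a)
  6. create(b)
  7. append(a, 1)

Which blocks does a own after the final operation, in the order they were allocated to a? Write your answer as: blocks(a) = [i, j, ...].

  1. create(a)  ⇒  F..............  {a→[0]}
  2. append(a, 2)  ⇒  FFF............  {a→[0, 1, 2]}
  3. create(c)  ⇒  FFFF...........  {a→[0, 1, 2]; c→[3]}
  4. unlink(a)  ⇒  ...F...........  {c→[3]}
  5. create(a)  ⇒  F..F...........  {a→[0]; c→[3]}
  6. create(b)  ⇒  FF.F...........  {a→[0]; b→[1]; c→[3]}
  7. append(a, 1)  ⇒  FFFF...........  {a→[0, 2]; b→[1]; c→[3]}

blocks(a) = [0, 2]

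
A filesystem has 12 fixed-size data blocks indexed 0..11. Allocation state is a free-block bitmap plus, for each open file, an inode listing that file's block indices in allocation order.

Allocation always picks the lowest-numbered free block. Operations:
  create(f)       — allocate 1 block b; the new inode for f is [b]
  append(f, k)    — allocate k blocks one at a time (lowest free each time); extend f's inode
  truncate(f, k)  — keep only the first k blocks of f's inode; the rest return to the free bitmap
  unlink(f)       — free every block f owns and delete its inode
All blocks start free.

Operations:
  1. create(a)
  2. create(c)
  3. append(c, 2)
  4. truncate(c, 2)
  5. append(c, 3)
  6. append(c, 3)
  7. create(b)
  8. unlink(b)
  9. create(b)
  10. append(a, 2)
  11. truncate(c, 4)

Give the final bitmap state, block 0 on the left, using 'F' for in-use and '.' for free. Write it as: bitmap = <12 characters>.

bitmap = FFFFF....FFF

  1. create(a)  ⇒  F...........  {a→[0]}
  2. create(c)  ⇒  FF..........  {a→[0]; c→[1]}
  3. append(c, 2)  ⇒  FFFF........  {a→[0]; c→[1, 2, 3]}
  4. truncate(c, 2)  ⇒  FFF.........  {a→[0]; c→[1, 2]}
  5. append(c, 3)  ⇒  FFFFFF......  {a→[0]; c→[1, 2, 3, 4, 5]}
  6. append(c, 3)  ⇒  FFFFFFFFF...  {a→[0]; c→[1, 2, 3, 4, 5, 6, 7, 8]}
  7. create(b)  ⇒  FFFFFFFFFF..  {a→[0]; b→[9]; c→[1, 2, 3, 4, 5, 6, 7, 8]}
  8. unlink(b)  ⇒  FFFFFFFFF...  {a→[0]; c→[1, 2, 3, 4, 5, 6, 7, 8]}
  9. create(b)  ⇒  FFFFFFFFFF..  {a→[0]; b→[9]; c→[1, 2, 3, 4, 5, 6, 7, 8]}
  10. append(a, 2)  ⇒  FFFFFFFFFFFF  {a→[0, 10, 11]; b→[9]; c→[1, 2, 3, 4, 5, 6, 7, 8]}
  11. truncate(c, 4)  ⇒  FFFFF....FFF  {a→[0, 10, 11]; b→[9]; c→[1, 2, 3, 4]}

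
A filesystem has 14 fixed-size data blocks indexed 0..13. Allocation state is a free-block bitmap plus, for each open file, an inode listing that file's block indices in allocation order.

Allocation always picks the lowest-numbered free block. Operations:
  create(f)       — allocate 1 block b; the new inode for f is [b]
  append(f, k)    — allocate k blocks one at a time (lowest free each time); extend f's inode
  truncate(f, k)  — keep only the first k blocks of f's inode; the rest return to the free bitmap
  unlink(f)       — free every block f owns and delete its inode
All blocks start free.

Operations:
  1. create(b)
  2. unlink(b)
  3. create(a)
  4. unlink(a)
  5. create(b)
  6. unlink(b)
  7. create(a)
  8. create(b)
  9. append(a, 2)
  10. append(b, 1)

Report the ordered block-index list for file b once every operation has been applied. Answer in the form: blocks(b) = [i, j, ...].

after create(b) → b:[0]  free=[F.............]
after unlink(b) →   free=[..............]
after create(a) → a:[0]  free=[F.............]
after unlink(a) →   free=[..............]
after create(b) → b:[0]  free=[F.............]
after unlink(b) →   free=[..............]
after create(a) → a:[0]  free=[F.............]
after create(b) → a:[0], b:[1]  free=[FF............]
after append(a, 2) → a:[0, 2, 3], b:[1]  free=[FFFF..........]
after append(b, 1) → a:[0, 2, 3], b:[1, 4]  free=[FFFFF.........]

blocks(b) = [1, 4]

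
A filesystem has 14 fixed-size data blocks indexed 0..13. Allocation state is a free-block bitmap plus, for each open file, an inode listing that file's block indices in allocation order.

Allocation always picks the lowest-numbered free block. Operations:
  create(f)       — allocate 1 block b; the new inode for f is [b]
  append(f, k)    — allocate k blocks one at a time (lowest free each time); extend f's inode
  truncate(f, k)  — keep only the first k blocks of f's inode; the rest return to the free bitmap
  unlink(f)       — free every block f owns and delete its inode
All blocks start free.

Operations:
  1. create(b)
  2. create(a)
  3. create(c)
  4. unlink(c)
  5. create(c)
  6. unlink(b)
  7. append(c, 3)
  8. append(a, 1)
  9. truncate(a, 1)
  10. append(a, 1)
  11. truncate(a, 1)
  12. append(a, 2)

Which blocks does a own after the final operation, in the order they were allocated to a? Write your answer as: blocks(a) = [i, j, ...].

blocks(a) = [1, 5, 6]

[1] create(b) — b=0 (map F.............)
[2] create(a) — a=1 b=0 (map FF............)
[3] create(c) — a=1 b=0 c=2 (map FFF...........)
[4] unlink(c) — a=1 b=0 (map FF............)
[5] create(c) — a=1 b=0 c=2 (map FFF...........)
[6] unlink(b) — a=1 c=2 (map .FF...........)
[7] append(c, 3) — a=1 c=2,0,3,4 (map FFFFF.........)
[8] append(a, 1) — a=1,5 c=2,0,3,4 (map FFFFFF........)
[9] truncate(a, 1) — a=1 c=2,0,3,4 (map FFFFF.........)
[10] append(a, 1) — a=1,5 c=2,0,3,4 (map FFFFFF........)
[11] truncate(a, 1) — a=1 c=2,0,3,4 (map FFFFF.........)
[12] append(a, 2) — a=1,5,6 c=2,0,3,4 (map FFFFFFF.......)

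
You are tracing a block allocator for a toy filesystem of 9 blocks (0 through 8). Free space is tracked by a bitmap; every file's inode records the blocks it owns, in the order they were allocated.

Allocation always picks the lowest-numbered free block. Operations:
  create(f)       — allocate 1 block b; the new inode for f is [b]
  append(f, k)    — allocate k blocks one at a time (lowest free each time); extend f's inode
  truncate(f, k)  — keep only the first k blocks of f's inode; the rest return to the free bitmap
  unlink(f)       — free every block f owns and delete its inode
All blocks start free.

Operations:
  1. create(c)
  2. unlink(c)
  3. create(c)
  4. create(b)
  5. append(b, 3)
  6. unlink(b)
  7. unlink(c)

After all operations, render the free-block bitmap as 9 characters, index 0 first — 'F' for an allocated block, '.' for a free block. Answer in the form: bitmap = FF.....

  1. create(c)  ⇒  F........  {c→[0]}
  2. unlink(c)  ⇒  .........  {}
  3. create(c)  ⇒  F........  {c→[0]}
  4. create(b)  ⇒  FF.......  {b→[1]; c→[0]}
  5. append(b, 3)  ⇒  FFFFF....  {b→[1, 2, 3, 4]; c→[0]}
  6. unlink(b)  ⇒  F........  {c→[0]}
  7. unlink(c)  ⇒  .........  {}

bitmap = .........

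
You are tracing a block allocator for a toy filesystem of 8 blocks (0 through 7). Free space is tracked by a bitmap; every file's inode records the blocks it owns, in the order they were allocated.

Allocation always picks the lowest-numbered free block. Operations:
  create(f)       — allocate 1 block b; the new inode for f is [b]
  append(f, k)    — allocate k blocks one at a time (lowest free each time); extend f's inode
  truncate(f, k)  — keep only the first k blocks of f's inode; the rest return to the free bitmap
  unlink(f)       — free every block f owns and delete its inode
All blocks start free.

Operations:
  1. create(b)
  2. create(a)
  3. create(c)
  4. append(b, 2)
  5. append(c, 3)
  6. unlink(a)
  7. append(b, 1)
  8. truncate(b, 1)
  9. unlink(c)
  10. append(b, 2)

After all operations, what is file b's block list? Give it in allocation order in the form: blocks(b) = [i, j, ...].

[1] create(b) — b=0 (map F.......)
[2] create(a) — a=1 b=0 (map FF......)
[3] create(c) — a=1 b=0 c=2 (map FFF.....)
[4] append(b, 2) — a=1 b=0,3,4 c=2 (map FFFFF...)
[5] append(c, 3) — a=1 b=0,3,4 c=2,5,6,7 (map FFFFFFFF)
[6] unlink(a) — b=0,3,4 c=2,5,6,7 (map F.FFFFFF)
[7] append(b, 1) — b=0,3,4,1 c=2,5,6,7 (map FFFFFFFF)
[8] truncate(b, 1) — b=0 c=2,5,6,7 (map F.F..FFF)
[9] unlink(c) — b=0 (map F.......)
[10] append(b, 2) — b=0,1,2 (map FFF.....)

blocks(b) = [0, 1, 2]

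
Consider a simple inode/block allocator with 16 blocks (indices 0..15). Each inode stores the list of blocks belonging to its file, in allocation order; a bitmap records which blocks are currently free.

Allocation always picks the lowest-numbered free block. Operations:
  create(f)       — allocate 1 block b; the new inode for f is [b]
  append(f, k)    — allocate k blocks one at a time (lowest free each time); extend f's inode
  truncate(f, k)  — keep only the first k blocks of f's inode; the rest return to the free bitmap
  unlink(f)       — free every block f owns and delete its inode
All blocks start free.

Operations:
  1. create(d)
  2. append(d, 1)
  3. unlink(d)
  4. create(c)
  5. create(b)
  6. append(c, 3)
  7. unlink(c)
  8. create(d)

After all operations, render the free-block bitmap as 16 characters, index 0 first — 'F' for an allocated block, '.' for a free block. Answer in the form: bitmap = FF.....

[1] create(d) — d=0 (map F...............)
[2] append(d, 1) — d=0,1 (map FF..............)
[3] unlink(d) —  (map ................)
[4] create(c) — c=0 (map F...............)
[5] create(b) — b=1 c=0 (map FF..............)
[6] append(c, 3) — b=1 c=0,2,3,4 (map FFFFF...........)
[7] unlink(c) — b=1 (map .F..............)
[8] create(d) — b=1 d=0 (map FF..............)

bitmap = FF..............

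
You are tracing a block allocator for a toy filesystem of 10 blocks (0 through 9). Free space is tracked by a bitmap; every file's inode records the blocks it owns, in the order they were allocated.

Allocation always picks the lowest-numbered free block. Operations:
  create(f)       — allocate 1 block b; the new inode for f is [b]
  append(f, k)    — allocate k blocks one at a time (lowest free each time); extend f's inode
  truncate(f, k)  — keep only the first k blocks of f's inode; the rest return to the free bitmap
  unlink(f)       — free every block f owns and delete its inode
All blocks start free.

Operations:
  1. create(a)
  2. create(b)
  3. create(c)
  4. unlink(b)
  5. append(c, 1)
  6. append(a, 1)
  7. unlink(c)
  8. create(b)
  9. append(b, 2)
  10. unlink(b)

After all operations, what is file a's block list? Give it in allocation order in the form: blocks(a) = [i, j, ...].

blocks(a) = [0, 3]

  1. create(a)  ⇒  F.........  {a→[0]}
  2. create(b)  ⇒  FF........  {a→[0]; b→[1]}
  3. create(c)  ⇒  FFF.......  {a→[0]; b→[1]; c→[2]}
  4. unlink(b)  ⇒  F.F.......  {a→[0]; c→[2]}
  5. append(c, 1)  ⇒  FFF.......  {a→[0]; c→[2, 1]}
  6. append(a, 1)  ⇒  FFFF......  {a→[0, 3]; c→[2, 1]}
  7. unlink(c)  ⇒  F..F......  {a→[0, 3]}
  8. create(b)  ⇒  FF.F......  {a→[0, 3]; b→[1]}
  9. append(b, 2)  ⇒  FFFFF.....  {a→[0, 3]; b→[1, 2, 4]}
  10. unlink(b)  ⇒  F..F......  {a→[0, 3]}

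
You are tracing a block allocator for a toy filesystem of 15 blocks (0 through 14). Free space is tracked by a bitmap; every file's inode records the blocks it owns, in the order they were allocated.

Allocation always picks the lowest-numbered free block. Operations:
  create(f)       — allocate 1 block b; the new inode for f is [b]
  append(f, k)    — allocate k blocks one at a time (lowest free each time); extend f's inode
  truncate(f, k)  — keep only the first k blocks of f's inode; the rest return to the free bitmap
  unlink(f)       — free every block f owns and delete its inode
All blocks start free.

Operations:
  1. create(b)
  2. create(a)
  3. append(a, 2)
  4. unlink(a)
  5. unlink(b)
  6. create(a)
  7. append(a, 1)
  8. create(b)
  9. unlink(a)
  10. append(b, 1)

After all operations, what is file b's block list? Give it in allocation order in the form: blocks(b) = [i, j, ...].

blocks(b) = [2, 0]

[1] create(b) — b=0 (map F..............)
[2] create(a) — a=1 b=0 (map FF.............)
[3] append(a, 2) — a=1,2,3 b=0 (map FFFF...........)
[4] unlink(a) — b=0 (map F..............)
[5] unlink(b) —  (map ...............)
[6] create(a) — a=0 (map F..............)
[7] append(a, 1) — a=0,1 (map FF.............)
[8] create(b) — a=0,1 b=2 (map FFF............)
[9] unlink(a) — b=2 (map ..F............)
[10] append(b, 1) — b=2,0 (map F.F............)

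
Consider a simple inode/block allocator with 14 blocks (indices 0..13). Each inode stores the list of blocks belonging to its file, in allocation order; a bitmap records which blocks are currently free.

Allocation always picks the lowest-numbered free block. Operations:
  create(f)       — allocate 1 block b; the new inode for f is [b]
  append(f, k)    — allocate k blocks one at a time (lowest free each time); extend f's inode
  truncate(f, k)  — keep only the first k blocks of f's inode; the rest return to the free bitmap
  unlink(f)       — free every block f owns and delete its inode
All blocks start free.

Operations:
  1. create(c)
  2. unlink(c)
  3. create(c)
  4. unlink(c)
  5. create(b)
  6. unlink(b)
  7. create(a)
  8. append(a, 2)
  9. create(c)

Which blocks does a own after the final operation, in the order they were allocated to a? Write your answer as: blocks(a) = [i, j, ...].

blocks(a) = [0, 1, 2]

after create(c) → c:[0]  free=[F.............]
after unlink(c) →   free=[..............]
after create(c) → c:[0]  free=[F.............]
after unlink(c) →   free=[..............]
after create(b) → b:[0]  free=[F.............]
after unlink(b) →   free=[..............]
after create(a) → a:[0]  free=[F.............]
after append(a, 2) → a:[0, 1, 2]  free=[FFF...........]
after create(c) → a:[0, 1, 2], c:[3]  free=[FFFF..........]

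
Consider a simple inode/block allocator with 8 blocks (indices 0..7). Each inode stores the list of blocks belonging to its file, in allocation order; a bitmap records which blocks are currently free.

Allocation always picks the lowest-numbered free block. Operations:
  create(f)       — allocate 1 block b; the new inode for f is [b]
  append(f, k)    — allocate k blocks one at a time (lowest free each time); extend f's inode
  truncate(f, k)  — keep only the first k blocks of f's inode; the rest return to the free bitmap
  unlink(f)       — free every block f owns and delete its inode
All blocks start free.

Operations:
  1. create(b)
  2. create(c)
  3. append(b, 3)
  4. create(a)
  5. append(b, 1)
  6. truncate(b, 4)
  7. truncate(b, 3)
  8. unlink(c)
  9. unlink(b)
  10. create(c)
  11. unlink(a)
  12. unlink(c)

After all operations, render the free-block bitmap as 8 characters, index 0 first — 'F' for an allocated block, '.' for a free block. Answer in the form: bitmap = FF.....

  1. create(b)  ⇒  F.......  {b→[0]}
  2. create(c)  ⇒  FF......  {b→[0]; c→[1]}
  3. append(b, 3)  ⇒  FFFFF...  {b→[0, 2, 3, 4]; c→[1]}
  4. create(a)  ⇒  FFFFFF..  {a→[5]; b→[0, 2, 3, 4]; c→[1]}
  5. append(b, 1)  ⇒  FFFFFFF.  {a→[5]; b→[0, 2, 3, 4, 6]; c→[1]}
  6. truncate(b, 4)  ⇒  FFFFFF..  {a→[5]; b→[0, 2, 3, 4]; c→[1]}
  7. truncate(b, 3)  ⇒  FFFF.F..  {a→[5]; b→[0, 2, 3]; c→[1]}
  8. unlink(c)  ⇒  F.FF.F..  {a→[5]; b→[0, 2, 3]}
  9. unlink(b)  ⇒  .....F..  {a→[5]}
  10. create(c)  ⇒  F....F..  {a→[5]; c→[0]}
  11. unlink(a)  ⇒  F.......  {c→[0]}
  12. unlink(c)  ⇒  ........  {}

bitmap = ........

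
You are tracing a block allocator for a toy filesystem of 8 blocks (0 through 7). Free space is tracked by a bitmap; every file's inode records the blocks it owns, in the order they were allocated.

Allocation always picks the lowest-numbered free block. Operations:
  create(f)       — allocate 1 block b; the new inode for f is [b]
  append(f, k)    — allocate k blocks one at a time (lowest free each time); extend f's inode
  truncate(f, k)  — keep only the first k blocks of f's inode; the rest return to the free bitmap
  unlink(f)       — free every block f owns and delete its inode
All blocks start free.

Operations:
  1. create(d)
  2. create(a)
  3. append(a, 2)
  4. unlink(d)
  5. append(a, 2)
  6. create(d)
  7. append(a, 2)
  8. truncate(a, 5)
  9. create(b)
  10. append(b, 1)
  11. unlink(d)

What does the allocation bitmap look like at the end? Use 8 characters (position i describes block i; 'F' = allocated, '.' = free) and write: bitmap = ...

[1] create(d) — d=0 (map F.......)
[2] create(a) — a=1 d=0 (map FF......)
[3] append(a, 2) — a=1,2,3 d=0 (map FFFF....)
[4] unlink(d) — a=1,2,3 (map .FFF....)
[5] append(a, 2) — a=1,2,3,0,4 (map FFFFF...)
[6] create(d) — a=1,2,3,0,4 d=5 (map FFFFFF..)
[7] append(a, 2) — a=1,2,3,0,4,6,7 d=5 (map FFFFFFFF)
[8] truncate(a, 5) — a=1,2,3,0,4 d=5 (map FFFFFF..)
[9] create(b) — a=1,2,3,0,4 b=6 d=5 (map FFFFFFF.)
[10] append(b, 1) — a=1,2,3,0,4 b=6,7 d=5 (map FFFFFFFF)
[11] unlink(d) — a=1,2,3,0,4 b=6,7 (map FFFFF.FF)

bitmap = FFFFF.FF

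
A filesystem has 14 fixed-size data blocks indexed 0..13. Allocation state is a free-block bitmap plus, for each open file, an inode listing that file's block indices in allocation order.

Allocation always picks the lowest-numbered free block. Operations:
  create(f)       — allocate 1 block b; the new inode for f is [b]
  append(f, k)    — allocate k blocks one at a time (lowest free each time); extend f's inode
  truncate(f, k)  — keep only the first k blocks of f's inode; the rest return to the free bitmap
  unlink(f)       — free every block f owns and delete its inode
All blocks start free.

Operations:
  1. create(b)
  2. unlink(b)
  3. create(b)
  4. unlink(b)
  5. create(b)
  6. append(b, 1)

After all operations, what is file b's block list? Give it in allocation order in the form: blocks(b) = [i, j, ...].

create(b): bitmap=F............. | b=[0]
unlink(b): bitmap=.............. | 
create(b): bitmap=F............. | b=[0]
unlink(b): bitmap=.............. | 
create(b): bitmap=F............. | b=[0]
append(b, 1): bitmap=FF............ | b=[0, 1]

blocks(b) = [0, 1]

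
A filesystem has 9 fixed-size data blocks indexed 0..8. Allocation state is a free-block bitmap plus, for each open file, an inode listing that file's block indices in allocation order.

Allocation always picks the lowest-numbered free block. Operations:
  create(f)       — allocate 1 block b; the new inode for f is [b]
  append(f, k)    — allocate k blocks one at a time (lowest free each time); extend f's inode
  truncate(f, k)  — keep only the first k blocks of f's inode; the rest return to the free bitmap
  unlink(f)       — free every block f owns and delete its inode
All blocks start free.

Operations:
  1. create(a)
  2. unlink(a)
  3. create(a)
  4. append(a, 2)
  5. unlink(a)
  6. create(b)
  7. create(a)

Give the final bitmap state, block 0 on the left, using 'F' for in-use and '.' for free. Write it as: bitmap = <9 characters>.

after create(a) → a:[0]  free=[F........]
after unlink(a) →   free=[.........]
after create(a) → a:[0]  free=[F........]
after append(a, 2) → a:[0, 1, 2]  free=[FFF......]
after unlink(a) →   free=[.........]
after create(b) → b:[0]  free=[F........]
after create(a) → a:[1], b:[0]  free=[FF.......]

bitmap = FF.......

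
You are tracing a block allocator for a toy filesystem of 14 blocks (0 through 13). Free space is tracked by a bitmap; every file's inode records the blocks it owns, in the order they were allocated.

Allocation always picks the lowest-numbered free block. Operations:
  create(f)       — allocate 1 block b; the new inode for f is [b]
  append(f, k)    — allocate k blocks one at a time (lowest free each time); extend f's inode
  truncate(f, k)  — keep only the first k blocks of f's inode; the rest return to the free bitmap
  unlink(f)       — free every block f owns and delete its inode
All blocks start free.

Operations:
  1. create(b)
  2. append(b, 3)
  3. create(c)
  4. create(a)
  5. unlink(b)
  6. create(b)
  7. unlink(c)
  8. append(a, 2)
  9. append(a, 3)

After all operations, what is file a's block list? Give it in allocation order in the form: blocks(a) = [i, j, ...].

create(b): bitmap=F............. | b=[0]
append(b, 3): bitmap=FFFF.......... | b=[0, 1, 2, 3]
create(c): bitmap=FFFFF......... | b=[0, 1, 2, 3] c=[4]
create(a): bitmap=FFFFFF........ | a=[5] b=[0, 1, 2, 3] c=[4]
unlink(b): bitmap=....FF........ | a=[5] c=[4]
create(b): bitmap=F...FF........ | a=[5] b=[0] c=[4]
unlink(c): bitmap=F....F........ | a=[5] b=[0]
append(a, 2): bitmap=FFF..F........ | a=[5, 1, 2] b=[0]
append(a, 3): bitmap=FFFFFFF....... | a=[5, 1, 2, 3, 4, 6] b=[0]

blocks(a) = [5, 1, 2, 3, 4, 6]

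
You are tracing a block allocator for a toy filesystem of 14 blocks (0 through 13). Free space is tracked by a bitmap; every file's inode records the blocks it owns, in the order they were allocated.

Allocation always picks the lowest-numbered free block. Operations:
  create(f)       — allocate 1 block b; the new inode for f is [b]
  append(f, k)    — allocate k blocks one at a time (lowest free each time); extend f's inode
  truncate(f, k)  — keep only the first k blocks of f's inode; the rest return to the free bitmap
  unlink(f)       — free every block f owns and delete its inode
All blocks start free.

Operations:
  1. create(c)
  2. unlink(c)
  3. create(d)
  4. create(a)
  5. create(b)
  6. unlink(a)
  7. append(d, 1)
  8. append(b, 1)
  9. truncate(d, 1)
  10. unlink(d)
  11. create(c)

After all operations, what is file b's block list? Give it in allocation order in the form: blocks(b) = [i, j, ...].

  1. create(c)  ⇒  F.............  {c→[0]}
  2. unlink(c)  ⇒  ..............  {}
  3. create(d)  ⇒  F.............  {d→[0]}
  4. create(a)  ⇒  FF............  {a→[1]; d→[0]}
  5. create(b)  ⇒  FFF...........  {a→[1]; b→[2]; d→[0]}
  6. unlink(a)  ⇒  F.F...........  {b→[2]; d→[0]}
  7. append(d, 1)  ⇒  FFF...........  {b→[2]; d→[0, 1]}
  8. append(b, 1)  ⇒  FFFF..........  {b→[2, 3]; d→[0, 1]}
  9. truncate(d, 1)  ⇒  F.FF..........  {b→[2, 3]; d→[0]}
  10. unlink(d)  ⇒  ..FF..........  {b→[2, 3]}
  11. create(c)  ⇒  F.FF..........  {b→[2, 3]; c→[0]}

blocks(b) = [2, 3]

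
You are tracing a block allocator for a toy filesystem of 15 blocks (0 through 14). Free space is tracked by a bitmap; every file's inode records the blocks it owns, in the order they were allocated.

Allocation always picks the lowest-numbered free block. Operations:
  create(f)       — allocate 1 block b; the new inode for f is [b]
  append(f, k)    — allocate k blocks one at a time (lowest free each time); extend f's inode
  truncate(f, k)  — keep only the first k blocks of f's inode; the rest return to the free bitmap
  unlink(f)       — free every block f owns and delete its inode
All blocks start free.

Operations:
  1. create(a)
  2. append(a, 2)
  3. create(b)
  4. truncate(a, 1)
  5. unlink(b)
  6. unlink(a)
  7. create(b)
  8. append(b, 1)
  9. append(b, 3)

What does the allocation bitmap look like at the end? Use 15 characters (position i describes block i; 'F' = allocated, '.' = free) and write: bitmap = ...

[1] create(a) — a=0 (map F..............)
[2] append(a, 2) — a=0,1,2 (map FFF............)
[3] create(b) — a=0,1,2 b=3 (map FFFF...........)
[4] truncate(a, 1) — a=0 b=3 (map F..F...........)
[5] unlink(b) — a=0 (map F..............)
[6] unlink(a) —  (map ...............)
[7] create(b) — b=0 (map F..............)
[8] append(b, 1) — b=0,1 (map FF.............)
[9] append(b, 3) — b=0,1,2,3,4 (map FFFFF..........)

bitmap = FFFFF..........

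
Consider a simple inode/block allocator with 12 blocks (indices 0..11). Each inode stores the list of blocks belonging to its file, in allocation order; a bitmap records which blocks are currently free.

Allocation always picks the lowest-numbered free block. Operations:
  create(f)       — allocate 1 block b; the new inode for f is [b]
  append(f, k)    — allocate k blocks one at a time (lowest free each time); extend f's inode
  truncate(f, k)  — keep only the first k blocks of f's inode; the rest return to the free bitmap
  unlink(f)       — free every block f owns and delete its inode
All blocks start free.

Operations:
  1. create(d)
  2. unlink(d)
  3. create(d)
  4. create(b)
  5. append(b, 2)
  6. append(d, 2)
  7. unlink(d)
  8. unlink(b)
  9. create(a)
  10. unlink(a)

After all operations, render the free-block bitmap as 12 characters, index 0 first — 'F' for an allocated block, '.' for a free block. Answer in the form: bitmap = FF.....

bitmap = ............

after create(d) → d:[0]  free=[F...........]
after unlink(d) →   free=[............]
after create(d) → d:[0]  free=[F...........]
after create(b) → b:[1], d:[0]  free=[FF..........]
after append(b, 2) → b:[1, 2, 3], d:[0]  free=[FFFF........]
after append(d, 2) → b:[1, 2, 3], d:[0, 4, 5]  free=[FFFFFF......]
after unlink(d) → b:[1, 2, 3]  free=[.FFF........]
after unlink(b) →   free=[............]
after create(a) → a:[0]  free=[F...........]
after unlink(a) →   free=[............]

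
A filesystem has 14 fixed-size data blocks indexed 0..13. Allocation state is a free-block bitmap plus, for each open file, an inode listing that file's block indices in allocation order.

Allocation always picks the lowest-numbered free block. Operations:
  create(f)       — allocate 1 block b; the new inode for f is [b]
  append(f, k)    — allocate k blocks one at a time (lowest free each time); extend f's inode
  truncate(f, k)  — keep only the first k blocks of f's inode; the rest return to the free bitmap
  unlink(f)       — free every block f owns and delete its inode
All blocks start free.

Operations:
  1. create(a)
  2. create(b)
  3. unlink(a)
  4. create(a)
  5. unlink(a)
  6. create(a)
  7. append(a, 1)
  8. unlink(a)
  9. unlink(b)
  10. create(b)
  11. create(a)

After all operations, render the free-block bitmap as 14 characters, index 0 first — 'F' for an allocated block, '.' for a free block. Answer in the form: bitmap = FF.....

after create(a) → a:[0]  free=[F.............]
after create(b) → a:[0], b:[1]  free=[FF............]
after unlink(a) → b:[1]  free=[.F............]
after create(a) → a:[0], b:[1]  free=[FF............]
after unlink(a) → b:[1]  free=[.F............]
after create(a) → a:[0], b:[1]  free=[FF............]
after append(a, 1) → a:[0, 2], b:[1]  free=[FFF...........]
after unlink(a) → b:[1]  free=[.F............]
after unlink(b) →   free=[..............]
after create(b) → b:[0]  free=[F.............]
after create(a) → a:[1], b:[0]  free=[FF............]

bitmap = FF............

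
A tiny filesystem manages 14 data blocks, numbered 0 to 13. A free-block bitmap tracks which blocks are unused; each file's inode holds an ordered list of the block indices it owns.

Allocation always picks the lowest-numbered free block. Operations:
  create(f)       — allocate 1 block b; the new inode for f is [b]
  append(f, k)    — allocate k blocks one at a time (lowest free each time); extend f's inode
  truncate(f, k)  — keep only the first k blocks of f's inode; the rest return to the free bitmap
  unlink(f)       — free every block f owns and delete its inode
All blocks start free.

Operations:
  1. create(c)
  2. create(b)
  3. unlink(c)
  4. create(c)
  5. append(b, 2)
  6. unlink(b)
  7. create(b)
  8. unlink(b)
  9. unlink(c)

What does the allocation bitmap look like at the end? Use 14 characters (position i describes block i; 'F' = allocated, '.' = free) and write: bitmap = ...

bitmap = ..............

[1] create(c) — c=0 (map F.............)
[2] create(b) — b=1 c=0 (map FF............)
[3] unlink(c) — b=1 (map .F............)
[4] create(c) — b=1 c=0 (map FF............)
[5] append(b, 2) — b=1,2,3 c=0 (map FFFF..........)
[6] unlink(b) — c=0 (map F.............)
[7] create(b) — b=1 c=0 (map FF............)
[8] unlink(b) — c=0 (map F.............)
[9] unlink(c) —  (map ..............)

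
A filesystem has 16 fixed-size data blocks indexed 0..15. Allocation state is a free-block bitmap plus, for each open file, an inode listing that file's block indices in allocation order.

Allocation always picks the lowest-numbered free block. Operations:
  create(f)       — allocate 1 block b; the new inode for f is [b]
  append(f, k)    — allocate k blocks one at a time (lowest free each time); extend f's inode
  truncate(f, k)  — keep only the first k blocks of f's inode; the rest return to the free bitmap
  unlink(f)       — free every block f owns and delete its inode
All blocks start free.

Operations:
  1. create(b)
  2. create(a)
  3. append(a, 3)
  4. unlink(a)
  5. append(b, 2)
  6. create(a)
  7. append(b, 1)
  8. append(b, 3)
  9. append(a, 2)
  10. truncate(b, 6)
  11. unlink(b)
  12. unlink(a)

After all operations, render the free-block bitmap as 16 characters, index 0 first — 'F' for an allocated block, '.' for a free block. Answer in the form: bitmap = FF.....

  1. create(b)  ⇒  F...............  {b→[0]}
  2. create(a)  ⇒  FF..............  {a→[1]; b→[0]}
  3. append(a, 3)  ⇒  FFFFF...........  {a→[1, 2, 3, 4]; b→[0]}
  4. unlink(a)  ⇒  F...............  {b→[0]}
  5. append(b, 2)  ⇒  FFF.............  {b→[0, 1, 2]}
  6. create(a)  ⇒  FFFF............  {a→[3]; b→[0, 1, 2]}
  7. append(b, 1)  ⇒  FFFFF...........  {a→[3]; b→[0, 1, 2, 4]}
  8. append(b, 3)  ⇒  FFFFFFFF........  {a→[3]; b→[0, 1, 2, 4, 5, 6, 7]}
  9. append(a, 2)  ⇒  FFFFFFFFFF......  {a→[3, 8, 9]; b→[0, 1, 2, 4, 5, 6, 7]}
  10. truncate(b, 6)  ⇒  FFFFFFF.FF......  {a→[3, 8, 9]; b→[0, 1, 2, 4, 5, 6]}
  11. unlink(b)  ⇒  ...F....FF......  {a→[3, 8, 9]}
  12. unlink(a)  ⇒  ................  {}

bitmap = ................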